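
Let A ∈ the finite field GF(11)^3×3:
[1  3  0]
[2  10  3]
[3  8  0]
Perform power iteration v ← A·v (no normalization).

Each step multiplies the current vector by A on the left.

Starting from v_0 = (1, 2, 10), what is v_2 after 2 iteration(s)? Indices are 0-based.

v_2 = (9, 8, 8)

v_0 = (1, 2, 10).
v_1 = A·v_0 = (7, 8, 8).
v_2 = A·v_1 = (9, 8, 8).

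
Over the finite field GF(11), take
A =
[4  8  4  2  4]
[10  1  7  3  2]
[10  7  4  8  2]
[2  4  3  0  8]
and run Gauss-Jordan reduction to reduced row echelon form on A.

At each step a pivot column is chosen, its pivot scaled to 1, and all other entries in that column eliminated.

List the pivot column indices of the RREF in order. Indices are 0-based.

pivot columns: 0, 1, 2, 3

step 1: normalize row 0 (÷4) = (1, 2, 1, 6, 1)
  row 1: subtract 10×row0 = (0, 3, 8, 9, 3)
  row 2: subtract 10×row0 = (0, 9, 5, 3, 3)
  row 3: subtract 2×row0 = (0, 0, 1, 10, 6)
step 2: normalize row 1 (÷3) = (0, 1, 10, 3, 1)
  row 0: subtract 2×row1 = (1, 0, 3, 0, 10)
  row 2: subtract 9×row1 = (0, 0, 3, 9, 5)
step 3: normalize row 2 (÷3) = (0, 0, 1, 3, 9)
  row 0: subtract 3×row2 = (1, 0, 0, 2, 5)
  row 1: subtract 10×row2 = (0, 1, 0, 6, 10)
  row 3: subtract 1×row2 = (0, 0, 0, 7, 8)
step 4: normalize row 3 (÷7) = (0, 0, 0, 1, 9)
  row 0: subtract 2×row3 = (1, 0, 0, 0, 9)
  row 1: subtract 6×row3 = (0, 1, 0, 0, 0)
  row 2: subtract 3×row3 = (0, 0, 1, 0, 4)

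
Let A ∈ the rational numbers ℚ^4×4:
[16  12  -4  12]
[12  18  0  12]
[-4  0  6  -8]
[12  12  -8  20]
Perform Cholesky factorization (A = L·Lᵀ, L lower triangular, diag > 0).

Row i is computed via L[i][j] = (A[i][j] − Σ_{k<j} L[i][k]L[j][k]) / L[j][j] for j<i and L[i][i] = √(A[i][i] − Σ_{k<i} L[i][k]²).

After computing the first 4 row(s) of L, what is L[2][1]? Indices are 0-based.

Step 1: L[0][0] = √(16) = 4.
  L[1][0] = (12) / L[0][0] = 3.
Step 2: L[1][1] = √(9) = 3.
  L[2][0] = (-4) / L[0][0] = -1.
  L[2][1] = (3) / L[1][1] = 1.
Step 3: L[2][2] = √(4) = 2.
  L[3][0] = (12) / L[0][0] = 3.
  L[3][1] = (3) / L[1][1] = 1.
  L[3][2] = (-6) / L[2][2] = -3.
Step 4: L[3][3] = √(1) = 1.

L[2][1] = 1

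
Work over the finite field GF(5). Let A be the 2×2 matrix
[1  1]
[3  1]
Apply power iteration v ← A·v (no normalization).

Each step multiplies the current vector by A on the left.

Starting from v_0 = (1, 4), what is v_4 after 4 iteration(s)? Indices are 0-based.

v_4 = (2, 0)

v_0 = (1, 4).
v_1 = A·v_0 = (0, 2).
v_2 = A·v_1 = (2, 2).
v_3 = A·v_2 = (4, 3).
v_4 = A·v_3 = (2, 0).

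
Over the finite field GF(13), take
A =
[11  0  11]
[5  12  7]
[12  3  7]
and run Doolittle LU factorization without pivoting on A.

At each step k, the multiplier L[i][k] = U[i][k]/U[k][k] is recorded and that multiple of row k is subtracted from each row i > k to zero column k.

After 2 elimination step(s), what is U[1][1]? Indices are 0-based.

k=0: U[0][0]=11
  eliminate (1,0): mult=4, new row 1: (0, 12, 2); set L[1][0]=4
  eliminate (2,0): mult=7, new row 2: (0, 3, 8); set L[2][0]=7
k=1: U[1][1]=12
  eliminate (2,1): mult=10, new row 2: (0, 0, 1); set L[2][1]=10

U[1][1] = 12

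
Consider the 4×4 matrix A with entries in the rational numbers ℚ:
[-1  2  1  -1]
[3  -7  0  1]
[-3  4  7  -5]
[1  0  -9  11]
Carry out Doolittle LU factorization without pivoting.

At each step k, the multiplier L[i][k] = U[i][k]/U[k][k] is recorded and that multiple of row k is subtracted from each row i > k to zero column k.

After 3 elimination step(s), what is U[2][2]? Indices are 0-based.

k=0: U[0][0]=-1
  eliminate (1,0): mult=-3, new row 1: (0, -1, 3, -2); set L[1][0]=-3
  eliminate (2,0): mult=3, new row 2: (0, -2, 4, -2); set L[2][0]=3
  eliminate (3,0): mult=-1, new row 3: (0, 2, -8, 10); set L[3][0]=-1
k=1: U[1][1]=-1
  eliminate (2,1): mult=2, new row 2: (0, 0, -2, 2); set L[2][1]=2
  eliminate (3,1): mult=-2, new row 3: (0, 0, -2, 6); set L[3][1]=-2
k=2: U[2][2]=-2
  eliminate (3,2): mult=1, new row 3: (0, 0, 0, 4); set L[3][2]=1

U[2][2] = -2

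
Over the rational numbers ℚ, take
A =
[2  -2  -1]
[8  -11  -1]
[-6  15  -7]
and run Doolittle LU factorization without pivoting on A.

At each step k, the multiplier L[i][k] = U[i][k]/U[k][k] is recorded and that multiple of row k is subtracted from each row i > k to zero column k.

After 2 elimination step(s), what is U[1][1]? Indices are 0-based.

U[1][1] = -3

k=0: U[0][0]=2
  eliminate (1,0): mult=4, new row 1: (0, -3, 3); set L[1][0]=4
  eliminate (2,0): mult=-3, new row 2: (0, 9, -10); set L[2][0]=-3
k=1: U[1][1]=-3
  eliminate (2,1): mult=-3, new row 2: (0, 0, -1); set L[2][1]=-3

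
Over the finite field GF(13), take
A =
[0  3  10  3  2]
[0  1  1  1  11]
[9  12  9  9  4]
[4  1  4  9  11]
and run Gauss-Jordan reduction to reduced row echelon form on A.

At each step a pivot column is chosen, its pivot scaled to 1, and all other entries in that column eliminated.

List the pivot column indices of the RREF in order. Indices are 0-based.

step 1: exchange rows 0,2
step 1: normalize row 0 (÷9) = (1, 10, 1, 1, 12)
  row 3: subtract 4×row0 = (0, 0, 0, 5, 2)
step 2: normalize row 1 (÷1) = (0, 1, 1, 1, 11)
  row 0: subtract 10×row1 = (1, 0, 4, 4, 6)
  row 2: subtract 3×row1 = (0, 0, 7, 0, 8)
step 3: normalize row 2 (÷7) = (0, 0, 1, 0, 3)
  row 0: subtract 4×row2 = (1, 0, 0, 4, 7)
  row 1: subtract 1×row2 = (0, 1, 0, 1, 8)
step 4: normalize row 3 (÷5) = (0, 0, 0, 1, 3)
  row 0: subtract 4×row3 = (1, 0, 0, 0, 8)
  row 1: subtract 1×row3 = (0, 1, 0, 0, 5)

pivot columns: 0, 1, 2, 3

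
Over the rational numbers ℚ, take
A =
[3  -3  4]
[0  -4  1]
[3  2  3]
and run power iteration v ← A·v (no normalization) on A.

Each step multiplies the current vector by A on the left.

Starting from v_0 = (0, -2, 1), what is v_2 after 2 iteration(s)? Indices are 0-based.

v_0 = (0, -2, 1).
v_1 = A·v_0 = (10, 9, -1).
v_2 = A·v_1 = (-1, -37, 45).

v_2 = (-1, -37, 45)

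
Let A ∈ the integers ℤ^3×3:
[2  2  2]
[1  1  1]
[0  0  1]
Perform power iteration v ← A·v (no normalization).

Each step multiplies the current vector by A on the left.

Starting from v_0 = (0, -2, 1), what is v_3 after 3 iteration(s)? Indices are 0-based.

v_0 = (0, -2, 1).
v_1 = A·v_0 = (-2, -1, 1).
v_2 = A·v_1 = (-4, -2, 1).
v_3 = A·v_2 = (-10, -5, 1).

v_3 = (-10, -5, 1)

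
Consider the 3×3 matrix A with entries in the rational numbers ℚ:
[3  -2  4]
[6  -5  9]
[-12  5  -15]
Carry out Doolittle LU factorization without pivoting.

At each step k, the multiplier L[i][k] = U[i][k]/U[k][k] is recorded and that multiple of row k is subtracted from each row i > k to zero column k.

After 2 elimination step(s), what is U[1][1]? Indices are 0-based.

[col 0] pivot 3
  R1 -= 2*R0 → (0, -1, 1)  (L[1][0] := 2)
  R2 -= -4*R0 → (0, -3, 1)  (L[2][0] := -4)
[col 1] pivot -1
  R2 -= 3*R1 → (0, 0, -2)  (L[2][1] := 3)

U[1][1] = -1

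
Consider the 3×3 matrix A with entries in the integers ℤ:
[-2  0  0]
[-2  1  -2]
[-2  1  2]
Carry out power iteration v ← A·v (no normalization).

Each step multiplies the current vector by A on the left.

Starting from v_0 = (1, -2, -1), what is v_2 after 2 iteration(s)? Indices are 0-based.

v_2 = (4, 14, -10)

v_0 = (1, -2, -1).
v_1 = A·v_0 = (-2, -2, -6).
v_2 = A·v_1 = (4, 14, -10).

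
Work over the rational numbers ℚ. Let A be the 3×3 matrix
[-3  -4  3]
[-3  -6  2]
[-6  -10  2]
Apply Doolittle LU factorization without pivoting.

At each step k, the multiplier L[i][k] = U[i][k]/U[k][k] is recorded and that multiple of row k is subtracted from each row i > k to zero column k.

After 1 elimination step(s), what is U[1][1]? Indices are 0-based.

U[1][1] = -2

Step 1: pivot at (0,0) is -3.
  row1 ← row1 − (1)·row0  ⇒  L[1][0]=1, U row1=(0, -2, -1)
  row2 ← row2 − (2)·row0  ⇒  L[2][0]=2, U row2=(0, -2, -4)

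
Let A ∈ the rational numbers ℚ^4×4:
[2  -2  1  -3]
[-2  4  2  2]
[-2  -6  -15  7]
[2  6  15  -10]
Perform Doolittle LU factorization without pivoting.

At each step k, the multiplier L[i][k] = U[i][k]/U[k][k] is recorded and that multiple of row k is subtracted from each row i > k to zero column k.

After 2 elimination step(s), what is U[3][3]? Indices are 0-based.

U[3][3] = -3

Step 1: pivot at (0,0) is 2.
  row1 ← row1 − (-1)·row0  ⇒  L[1][0]=-1, U row1=(0, 2, 3, -1)
  row2 ← row2 − (-1)·row0  ⇒  L[2][0]=-1, U row2=(0, -8, -14, 4)
  row3 ← row3 − (1)·row0  ⇒  L[3][0]=1, U row3=(0, 8, 14, -7)
Step 2: pivot at (1,1) is 2.
  row2 ← row2 − (-4)·row1  ⇒  L[2][1]=-4, U row2=(0, 0, -2, 0)
  row3 ← row3 − (4)·row1  ⇒  L[3][1]=4, U row3=(0, 0, 2, -3)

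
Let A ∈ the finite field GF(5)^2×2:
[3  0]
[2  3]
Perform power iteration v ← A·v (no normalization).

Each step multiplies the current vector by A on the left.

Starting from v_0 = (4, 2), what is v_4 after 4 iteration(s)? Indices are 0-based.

v_4 = (4, 1)

v_0 = (4, 2).
v_1 = A·v_0 = (2, 4).
v_2 = A·v_1 = (1, 1).
v_3 = A·v_2 = (3, 0).
v_4 = A·v_3 = (4, 1).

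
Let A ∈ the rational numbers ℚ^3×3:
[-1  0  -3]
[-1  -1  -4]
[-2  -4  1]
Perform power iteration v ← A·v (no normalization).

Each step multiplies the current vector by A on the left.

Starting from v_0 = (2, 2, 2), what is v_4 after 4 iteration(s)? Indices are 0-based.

v_0 = (2, 2, 2).
v_1 = A·v_0 = (-8, -12, -10).
v_2 = A·v_1 = (38, 60, 54).
v_3 = A·v_2 = (-200, -314, -262).
v_4 = A·v_3 = (986, 1562, 1394).

v_4 = (986, 1562, 1394)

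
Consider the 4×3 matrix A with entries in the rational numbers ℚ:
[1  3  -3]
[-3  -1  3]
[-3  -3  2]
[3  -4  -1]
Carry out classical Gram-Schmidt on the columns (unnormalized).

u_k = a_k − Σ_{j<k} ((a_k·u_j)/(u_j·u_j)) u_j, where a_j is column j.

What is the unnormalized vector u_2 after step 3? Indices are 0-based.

u_2 = (-1233/971, 505/971, -1124/971, -208/971)

Step 1: u_0 = a_0 = (1, -3, -3, 3).
Step 2: u_1 = a_1 − (3/28)·u_0 = (81/28, -19/28, -75/28, -121/28).
Step 3: u_2 = a_2 − (-3/4)·u_0 − (-329/971)·u_1 = (-1233/971, 505/971, -1124/971, -208/971).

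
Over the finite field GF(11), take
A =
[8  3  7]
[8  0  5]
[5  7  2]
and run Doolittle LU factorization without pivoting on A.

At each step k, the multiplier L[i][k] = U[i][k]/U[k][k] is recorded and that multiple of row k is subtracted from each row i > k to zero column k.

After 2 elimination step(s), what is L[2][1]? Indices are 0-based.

L[2][1] = 7

Step 1: pivot at (0,0) is 8.
  row1 ← row1 − (1)·row0  ⇒  L[1][0]=1, U row1=(0, 8, 9)
  row2 ← row2 − (2)·row0  ⇒  L[2][0]=2, U row2=(0, 1, 10)
Step 2: pivot at (1,1) is 8.
  row2 ← row2 − (7)·row1  ⇒  L[2][1]=7, U row2=(0, 0, 2)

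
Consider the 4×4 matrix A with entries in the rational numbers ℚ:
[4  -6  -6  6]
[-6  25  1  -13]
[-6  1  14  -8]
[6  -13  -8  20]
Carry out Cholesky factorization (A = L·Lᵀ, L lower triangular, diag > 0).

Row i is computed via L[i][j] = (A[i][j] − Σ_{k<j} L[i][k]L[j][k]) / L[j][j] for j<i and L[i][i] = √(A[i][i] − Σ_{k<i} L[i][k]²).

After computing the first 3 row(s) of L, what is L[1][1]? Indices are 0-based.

L[1][1] = 4

Step 1: L[0][0] = √(4) = 2.
  L[1][0] = (-6) / L[0][0] = -3.
Step 2: L[1][1] = √(16) = 4.
  L[2][0] = (-6) / L[0][0] = -3.
  L[2][1] = (-8) / L[1][1] = -2.
Step 3: L[2][2] = √(1) = 1.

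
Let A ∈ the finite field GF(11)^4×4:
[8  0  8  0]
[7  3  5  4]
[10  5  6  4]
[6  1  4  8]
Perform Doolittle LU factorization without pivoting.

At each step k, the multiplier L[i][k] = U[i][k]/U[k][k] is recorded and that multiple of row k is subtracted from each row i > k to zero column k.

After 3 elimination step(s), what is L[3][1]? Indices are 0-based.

Step 1: pivot at (0,0) is 8.
  row1 ← row1 − (5)·row0  ⇒  L[1][0]=5, U row1=(0, 3, 9, 4)
  row2 ← row2 − (4)·row0  ⇒  L[2][0]=4, U row2=(0, 5, 7, 4)
  row3 ← row3 − (9)·row0  ⇒  L[3][0]=9, U row3=(0, 1, 9, 8)
Step 2: pivot at (1,1) is 3.
  row2 ← row2 − (9)·row1  ⇒  L[2][1]=9, U row2=(0, 0, 3, 1)
  row3 ← row3 − (4)·row1  ⇒  L[3][1]=4, U row3=(0, 0, 6, 3)
Step 3: pivot at (2,2) is 3.
  row3 ← row3 − (2)·row2  ⇒  L[3][2]=2, U row3=(0, 0, 0, 1)

L[3][1] = 4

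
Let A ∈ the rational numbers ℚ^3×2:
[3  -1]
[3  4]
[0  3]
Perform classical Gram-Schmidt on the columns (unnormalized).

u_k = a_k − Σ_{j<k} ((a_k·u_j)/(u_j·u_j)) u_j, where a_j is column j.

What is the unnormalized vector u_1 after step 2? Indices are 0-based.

u_1 = (-5/2, 5/2, 3)

Step 1: u_0 = a_0 = (3, 3, 0).
Step 2: u_1 = a_1 − (1/2)·u_0 = (-5/2, 5/2, 3).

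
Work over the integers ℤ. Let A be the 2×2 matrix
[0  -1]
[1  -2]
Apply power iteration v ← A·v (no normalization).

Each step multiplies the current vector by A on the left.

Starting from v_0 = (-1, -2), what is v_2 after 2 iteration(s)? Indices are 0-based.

v_2 = (-3, -4)

v_0 = (-1, -2).
v_1 = A·v_0 = (2, 3).
v_2 = A·v_1 = (-3, -4).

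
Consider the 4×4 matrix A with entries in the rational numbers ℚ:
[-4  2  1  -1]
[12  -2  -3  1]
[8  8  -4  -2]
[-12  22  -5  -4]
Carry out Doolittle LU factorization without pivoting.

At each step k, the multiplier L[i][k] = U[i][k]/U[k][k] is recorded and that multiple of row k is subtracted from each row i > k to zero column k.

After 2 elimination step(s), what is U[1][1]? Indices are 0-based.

[col 0] pivot -4
  R1 -= -3*R0 → (0, 4, 0, -2)  (L[1][0] := -3)
  R2 -= -2*R0 → (0, 12, -2, -4)  (L[2][0] := -2)
  R3 -= 3*R0 → (0, 16, -8, -1)  (L[3][0] := 3)
[col 1] pivot 4
  R2 -= 3*R1 → (0, 0, -2, 2)  (L[2][1] := 3)
  R3 -= 4*R1 → (0, 0, -8, 7)  (L[3][1] := 4)

U[1][1] = 4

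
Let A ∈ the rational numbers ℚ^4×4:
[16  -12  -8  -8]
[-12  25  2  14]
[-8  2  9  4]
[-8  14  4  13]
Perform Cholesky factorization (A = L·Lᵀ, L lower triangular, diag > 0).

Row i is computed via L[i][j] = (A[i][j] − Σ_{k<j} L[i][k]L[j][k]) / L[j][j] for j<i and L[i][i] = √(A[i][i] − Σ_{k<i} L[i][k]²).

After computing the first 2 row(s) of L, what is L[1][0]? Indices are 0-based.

L[1][0] = -3

Step 1: L[0][0] = √(16) = 4.
  L[1][0] = (-12) / L[0][0] = -3.
Step 2: L[1][1] = √(16) = 4.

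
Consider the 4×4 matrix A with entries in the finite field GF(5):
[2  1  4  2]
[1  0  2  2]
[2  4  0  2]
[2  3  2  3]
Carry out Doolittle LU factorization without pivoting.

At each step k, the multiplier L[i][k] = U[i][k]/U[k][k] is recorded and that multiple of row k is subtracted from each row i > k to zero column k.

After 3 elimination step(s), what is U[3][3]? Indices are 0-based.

[col 0] pivot 2
  R1 -= 3*R0 → (0, 2, 0, 1)  (L[1][0] := 3)
  R2 -= 1*R0 → (0, 3, 1, 0)  (L[2][0] := 1)
  R3 -= 1*R0 → (0, 2, 3, 1)  (L[3][0] := 1)
[col 1] pivot 2
  R2 -= 4*R1 → (0, 0, 1, 1)  (L[2][1] := 4)
  R3 -= 1*R1 → (0, 0, 3, 0)  (L[3][1] := 1)
[col 2] pivot 1
  R3 -= 3*R2 → (0, 0, 0, 2)  (L[3][2] := 3)

U[3][3] = 2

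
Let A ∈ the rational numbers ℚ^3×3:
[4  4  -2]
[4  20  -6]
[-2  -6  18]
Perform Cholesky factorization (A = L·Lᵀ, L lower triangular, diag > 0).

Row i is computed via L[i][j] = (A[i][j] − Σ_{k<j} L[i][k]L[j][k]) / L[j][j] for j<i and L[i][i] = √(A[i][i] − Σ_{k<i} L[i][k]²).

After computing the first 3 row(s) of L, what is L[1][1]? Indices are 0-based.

Step 1: L[0][0] = √(4) = 2.
  L[1][0] = (4) / L[0][0] = 2.
Step 2: L[1][1] = √(16) = 4.
  L[2][0] = (-2) / L[0][0] = -1.
  L[2][1] = (-4) / L[1][1] = -1.
Step 3: L[2][2] = √(16) = 4.

L[1][1] = 4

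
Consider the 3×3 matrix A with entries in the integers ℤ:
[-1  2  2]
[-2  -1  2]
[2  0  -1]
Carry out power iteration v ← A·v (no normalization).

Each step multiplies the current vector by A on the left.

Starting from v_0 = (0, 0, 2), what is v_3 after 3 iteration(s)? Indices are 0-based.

v_0 = (0, 0, 2).
v_1 = A·v_0 = (4, 4, -2).
v_2 = A·v_1 = (0, -16, 10).
v_3 = A·v_2 = (-12, 36, -10).

v_3 = (-12, 36, -10)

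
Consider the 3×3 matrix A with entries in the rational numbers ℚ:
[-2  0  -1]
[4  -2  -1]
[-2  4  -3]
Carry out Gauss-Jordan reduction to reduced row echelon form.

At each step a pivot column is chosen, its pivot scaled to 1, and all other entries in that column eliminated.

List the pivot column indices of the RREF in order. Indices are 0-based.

pivot columns: 0, 1, 2

[1] R0 /= -2  ⇒  (1, 0, 1/2)
     R1 -= 4·R0  ⇒  (0, -2, -3)
     R2 -= -2·R0  ⇒  (0, 4, -2)
[2] R1 /= -2  ⇒  (0, 1, 3/2)
     R2 -= 4·R1  ⇒  (0, 0, -8)
[3] R2 /= -8  ⇒  (0, 0, 1)
     R0 -= 1/2·R2  ⇒  (1, 0, 0)
     R1 -= 3/2·R2  ⇒  (0, 1, 0)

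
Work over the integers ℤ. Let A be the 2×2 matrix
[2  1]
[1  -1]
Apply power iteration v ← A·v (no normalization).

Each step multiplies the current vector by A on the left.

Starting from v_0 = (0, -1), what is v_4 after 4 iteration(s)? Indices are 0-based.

v_0 = (0, -1).
v_1 = A·v_0 = (-1, 1).
v_2 = A·v_1 = (-1, -2).
v_3 = A·v_2 = (-4, 1).
v_4 = A·v_3 = (-7, -5).

v_4 = (-7, -5)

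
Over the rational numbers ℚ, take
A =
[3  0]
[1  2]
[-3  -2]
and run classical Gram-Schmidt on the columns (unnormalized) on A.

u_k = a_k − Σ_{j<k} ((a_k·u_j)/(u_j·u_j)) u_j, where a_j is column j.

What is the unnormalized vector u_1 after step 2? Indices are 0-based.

u_1 = (-24/19, 30/19, -14/19)

Step 1: u_0 = a_0 = (3, 1, -3).
Step 2: u_1 = a_1 − (8/19)·u_0 = (-24/19, 30/19, -14/19).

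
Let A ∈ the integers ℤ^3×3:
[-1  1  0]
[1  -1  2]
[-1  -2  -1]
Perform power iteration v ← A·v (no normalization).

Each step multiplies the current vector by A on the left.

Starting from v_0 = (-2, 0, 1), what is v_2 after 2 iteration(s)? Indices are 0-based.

v_2 = (-2, 4, -3)

v_0 = (-2, 0, 1).
v_1 = A·v_0 = (2, 0, 1).
v_2 = A·v_1 = (-2, 4, -3).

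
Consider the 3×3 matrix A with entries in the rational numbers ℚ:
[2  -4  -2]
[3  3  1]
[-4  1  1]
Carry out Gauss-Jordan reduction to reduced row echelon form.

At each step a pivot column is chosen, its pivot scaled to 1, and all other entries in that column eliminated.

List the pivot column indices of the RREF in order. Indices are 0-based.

step 1: normalize row 0 (÷2) = (1, -2, -1)
  row 1: subtract 3×row0 = (0, 9, 4)
  row 2: subtract -4×row0 = (0, -7, -3)
step 2: normalize row 1 (÷9) = (0, 1, 4/9)
  row 0: subtract -2×row1 = (1, 0, -1/9)
  row 2: subtract -7×row1 = (0, 0, 1/9)
step 3: normalize row 2 (÷1/9) = (0, 0, 1)
  row 0: subtract -1/9×row2 = (1, 0, 0)
  row 1: subtract 4/9×row2 = (0, 1, 0)

pivot columns: 0, 1, 2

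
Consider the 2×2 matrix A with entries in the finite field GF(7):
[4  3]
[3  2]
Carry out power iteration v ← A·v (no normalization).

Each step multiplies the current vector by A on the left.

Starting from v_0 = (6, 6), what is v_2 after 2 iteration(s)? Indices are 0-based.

v_2 = (6, 4)

v_0 = (6, 6).
v_1 = A·v_0 = (0, 2).
v_2 = A·v_1 = (6, 4).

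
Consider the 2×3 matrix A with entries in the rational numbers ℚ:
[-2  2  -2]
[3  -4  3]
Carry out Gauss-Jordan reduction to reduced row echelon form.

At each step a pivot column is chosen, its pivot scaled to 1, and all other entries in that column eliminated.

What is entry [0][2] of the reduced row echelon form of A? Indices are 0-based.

M[0][2] = 1

pivot(0,0)=-2: scale R0 → (1, -1, 1)
  clear (1,0): R1 −= (3)R0 → (0, -1, 0)
pivot(1,1)=-1: scale R1 → (0, 1, 0)
  clear (0,1): R0 −= (-1)R1 → (1, 0, 1)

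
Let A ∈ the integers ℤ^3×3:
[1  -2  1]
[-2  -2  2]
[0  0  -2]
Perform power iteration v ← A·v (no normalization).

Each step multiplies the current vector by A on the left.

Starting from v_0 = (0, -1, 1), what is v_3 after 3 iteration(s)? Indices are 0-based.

v_3 = (33, 58, -8)

v_0 = (0, -1, 1).
v_1 = A·v_0 = (3, 4, -2).
v_2 = A·v_1 = (-7, -18, 4).
v_3 = A·v_2 = (33, 58, -8).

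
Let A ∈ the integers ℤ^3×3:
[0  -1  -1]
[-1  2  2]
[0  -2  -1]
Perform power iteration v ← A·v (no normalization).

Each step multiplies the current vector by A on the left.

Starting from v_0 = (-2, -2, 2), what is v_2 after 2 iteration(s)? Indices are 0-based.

v_0 = (-2, -2, 2).
v_1 = A·v_0 = (0, 2, 2).
v_2 = A·v_1 = (-4, 8, -6).

v_2 = (-4, 8, -6)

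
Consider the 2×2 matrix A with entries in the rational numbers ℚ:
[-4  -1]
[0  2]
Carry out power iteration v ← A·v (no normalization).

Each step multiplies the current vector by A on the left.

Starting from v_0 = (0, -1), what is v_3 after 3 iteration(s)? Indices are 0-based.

v_3 = (12, -8)

v_0 = (0, -1).
v_1 = A·v_0 = (1, -2).
v_2 = A·v_1 = (-2, -4).
v_3 = A·v_2 = (12, -8).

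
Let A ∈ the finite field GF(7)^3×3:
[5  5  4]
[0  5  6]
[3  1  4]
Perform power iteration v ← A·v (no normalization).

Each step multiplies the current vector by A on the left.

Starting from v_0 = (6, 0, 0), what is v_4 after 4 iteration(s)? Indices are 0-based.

v_4 = (0, 6, 3)

v_0 = (6, 0, 0).
v_1 = A·v_0 = (2, 0, 4).
v_2 = A·v_1 = (5, 3, 1).
v_3 = A·v_2 = (2, 0, 1).
v_4 = A·v_3 = (0, 6, 3).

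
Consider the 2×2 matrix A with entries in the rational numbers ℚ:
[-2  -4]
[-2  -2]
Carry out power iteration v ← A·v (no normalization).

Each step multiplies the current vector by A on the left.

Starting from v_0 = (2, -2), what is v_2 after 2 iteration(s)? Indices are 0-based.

v_0 = (2, -2).
v_1 = A·v_0 = (4, 0).
v_2 = A·v_1 = (-8, -8).

v_2 = (-8, -8)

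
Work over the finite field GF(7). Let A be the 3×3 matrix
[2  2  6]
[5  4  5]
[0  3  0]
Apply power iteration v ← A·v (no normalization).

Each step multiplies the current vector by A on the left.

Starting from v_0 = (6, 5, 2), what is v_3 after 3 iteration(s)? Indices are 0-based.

v_3 = (2, 2, 6)

v_0 = (6, 5, 2).
v_1 = A·v_0 = (6, 4, 1).
v_2 = A·v_1 = (5, 2, 5).
v_3 = A·v_2 = (2, 2, 6).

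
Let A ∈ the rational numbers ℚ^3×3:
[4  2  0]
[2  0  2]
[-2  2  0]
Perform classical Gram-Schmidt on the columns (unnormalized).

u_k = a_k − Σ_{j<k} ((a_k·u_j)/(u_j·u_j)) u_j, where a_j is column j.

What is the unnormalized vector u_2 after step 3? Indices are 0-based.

Step 1: u_0 = a_0 = (4, 2, -2).
Step 2: u_1 = a_1 − (1/6)·u_0 = (4/3, -1/3, 7/3).
Step 3: u_2 = a_2 − (1/6)·u_0 − (-1/11)·u_1 = (-6/11, 18/11, 6/11).

u_2 = (-6/11, 18/11, 6/11)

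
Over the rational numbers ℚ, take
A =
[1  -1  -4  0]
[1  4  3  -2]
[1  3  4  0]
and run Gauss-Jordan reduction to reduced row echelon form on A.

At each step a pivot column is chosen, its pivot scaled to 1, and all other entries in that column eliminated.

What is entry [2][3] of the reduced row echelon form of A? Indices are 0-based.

pivot(0,0)=1: scale R0 → (1, -1, -4, 0)
  clear (1,0): R1 −= (1)R0 → (0, 5, 7, -2)
  clear (2,0): R2 −= (1)R0 → (0, 4, 8, 0)
pivot(1,1)=5: scale R1 → (0, 1, 7/5, -2/5)
  clear (0,1): R0 −= (-1)R1 → (1, 0, -13/5, -2/5)
  clear (2,1): R2 −= (4)R1 → (0, 0, 12/5, 8/5)
pivot(2,2)=12/5: scale R2 → (0, 0, 1, 2/3)
  clear (0,2): R0 −= (-13/5)R2 → (1, 0, 0, 4/3)
  clear (1,2): R1 −= (7/5)R2 → (0, 1, 0, -4/3)

M[2][3] = 2/3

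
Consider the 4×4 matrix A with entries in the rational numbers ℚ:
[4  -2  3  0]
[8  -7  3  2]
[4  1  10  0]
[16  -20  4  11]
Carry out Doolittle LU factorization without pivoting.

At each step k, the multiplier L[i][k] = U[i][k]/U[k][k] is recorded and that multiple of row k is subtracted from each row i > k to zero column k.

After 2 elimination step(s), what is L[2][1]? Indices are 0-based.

Step 1: pivot at (0,0) is 4.
  row1 ← row1 − (2)·row0  ⇒  L[1][0]=2, U row1=(0, -3, -3, 2)
  row2 ← row2 − (1)·row0  ⇒  L[2][0]=1, U row2=(0, 3, 7, 0)
  row3 ← row3 − (4)·row0  ⇒  L[3][0]=4, U row3=(0, -12, -8, 11)
Step 2: pivot at (1,1) is -3.
  row2 ← row2 − (-1)·row1  ⇒  L[2][1]=-1, U row2=(0, 0, 4, 2)
  row3 ← row3 − (4)·row1  ⇒  L[3][1]=4, U row3=(0, 0, 4, 3)

L[2][1] = -1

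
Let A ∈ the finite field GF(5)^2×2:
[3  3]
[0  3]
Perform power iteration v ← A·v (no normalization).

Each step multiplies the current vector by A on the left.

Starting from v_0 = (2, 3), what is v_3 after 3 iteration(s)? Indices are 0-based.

v_3 = (2, 1)

v_0 = (2, 3).
v_1 = A·v_0 = (0, 4).
v_2 = A·v_1 = (2, 2).
v_3 = A·v_2 = (2, 1).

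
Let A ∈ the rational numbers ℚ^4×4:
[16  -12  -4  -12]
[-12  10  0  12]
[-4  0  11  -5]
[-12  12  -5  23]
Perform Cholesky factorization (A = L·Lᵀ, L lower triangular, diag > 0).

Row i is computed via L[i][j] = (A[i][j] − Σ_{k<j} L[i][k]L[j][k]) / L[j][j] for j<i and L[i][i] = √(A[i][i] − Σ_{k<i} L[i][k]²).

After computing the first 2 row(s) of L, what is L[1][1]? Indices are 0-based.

Step 1: L[0][0] = √(16) = 4.
  L[1][0] = (-12) / L[0][0] = -3.
Step 2: L[1][1] = √(1) = 1.

L[1][1] = 1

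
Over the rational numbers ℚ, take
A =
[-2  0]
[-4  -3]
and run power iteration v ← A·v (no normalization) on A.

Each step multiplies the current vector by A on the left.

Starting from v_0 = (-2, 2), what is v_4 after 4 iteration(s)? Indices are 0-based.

v_4 = (-32, -358)

v_0 = (-2, 2).
v_1 = A·v_0 = (4, 2).
v_2 = A·v_1 = (-8, -22).
v_3 = A·v_2 = (16, 98).
v_4 = A·v_3 = (-32, -358).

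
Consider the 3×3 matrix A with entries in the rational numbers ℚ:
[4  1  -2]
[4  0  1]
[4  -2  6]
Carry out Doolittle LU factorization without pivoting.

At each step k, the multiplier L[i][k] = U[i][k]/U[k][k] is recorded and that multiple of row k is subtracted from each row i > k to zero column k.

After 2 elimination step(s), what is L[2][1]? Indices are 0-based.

L[2][1] = 3

[col 0] pivot 4
  R1 -= 1*R0 → (0, -1, 3)  (L[1][0] := 1)
  R2 -= 1*R0 → (0, -3, 8)  (L[2][0] := 1)
[col 1] pivot -1
  R2 -= 3*R1 → (0, 0, -1)  (L[2][1] := 3)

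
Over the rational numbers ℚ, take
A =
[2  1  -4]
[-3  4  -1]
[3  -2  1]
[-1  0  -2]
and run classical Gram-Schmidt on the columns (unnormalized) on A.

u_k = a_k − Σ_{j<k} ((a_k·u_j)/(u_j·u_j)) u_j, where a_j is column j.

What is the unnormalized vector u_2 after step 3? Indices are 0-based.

Step 1: u_0 = a_0 = (2, -3, 3, -1).
Step 2: u_1 = a_1 − (-16/23)·u_0 = (55/23, 44/23, 2/23, -16/23).
Step 3: u_2 = a_2 − (0)·u_0 − (-230/227)·u_1 = (-358/227, 213/227, 247/227, -614/227).

u_2 = (-358/227, 213/227, 247/227, -614/227)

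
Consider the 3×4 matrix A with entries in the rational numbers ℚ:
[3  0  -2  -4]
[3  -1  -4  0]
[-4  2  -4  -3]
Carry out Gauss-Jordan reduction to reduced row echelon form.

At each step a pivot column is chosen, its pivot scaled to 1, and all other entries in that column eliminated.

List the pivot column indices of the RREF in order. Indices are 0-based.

pivot columns: 0, 1, 2

pivot(0,0)=3: scale R0 → (1, 0, -2/3, -4/3)
  clear (1,0): R1 −= (3)R0 → (0, -1, -2, 4)
  clear (2,0): R2 −= (-4)R0 → (0, 2, -20/3, -25/3)
pivot(1,1)=-1: scale R1 → (0, 1, 2, -4)
  clear (2,1): R2 −= (2)R1 → (0, 0, -32/3, -1/3)
pivot(2,2)=-32/3: scale R2 → (0, 0, 1, 1/32)
  clear (0,2): R0 −= (-2/3)R2 → (1, 0, 0, -21/16)
  clear (1,2): R1 −= (2)R2 → (0, 1, 0, -65/16)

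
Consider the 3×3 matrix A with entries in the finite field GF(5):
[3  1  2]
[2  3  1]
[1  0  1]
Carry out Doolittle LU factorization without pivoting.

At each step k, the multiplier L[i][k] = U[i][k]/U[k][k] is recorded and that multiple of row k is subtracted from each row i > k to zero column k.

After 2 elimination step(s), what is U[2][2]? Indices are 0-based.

k=0: U[0][0]=3
  eliminate (1,0): mult=4, new row 1: (0, 4, 3); set L[1][0]=4
  eliminate (2,0): mult=2, new row 2: (0, 3, 2); set L[2][0]=2
k=1: U[1][1]=4
  eliminate (2,1): mult=2, new row 2: (0, 0, 1); set L[2][1]=2

U[2][2] = 1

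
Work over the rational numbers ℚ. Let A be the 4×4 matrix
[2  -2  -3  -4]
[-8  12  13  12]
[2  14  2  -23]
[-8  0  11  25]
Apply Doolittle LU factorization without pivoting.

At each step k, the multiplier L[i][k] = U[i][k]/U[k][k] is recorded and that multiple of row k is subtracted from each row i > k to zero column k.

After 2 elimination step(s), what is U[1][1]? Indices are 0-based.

U[1][1] = 4

Step 1: pivot at (0,0) is 2.
  row1 ← row1 − (-4)·row0  ⇒  L[1][0]=-4, U row1=(0, 4, 1, -4)
  row2 ← row2 − (1)·row0  ⇒  L[2][0]=1, U row2=(0, 16, 5, -19)
  row3 ← row3 − (-4)·row0  ⇒  L[3][0]=-4, U row3=(0, -8, -1, 9)
Step 2: pivot at (1,1) is 4.
  row2 ← row2 − (4)·row1  ⇒  L[2][1]=4, U row2=(0, 0, 1, -3)
  row3 ← row3 − (-2)·row1  ⇒  L[3][1]=-2, U row3=(0, 0, 1, 1)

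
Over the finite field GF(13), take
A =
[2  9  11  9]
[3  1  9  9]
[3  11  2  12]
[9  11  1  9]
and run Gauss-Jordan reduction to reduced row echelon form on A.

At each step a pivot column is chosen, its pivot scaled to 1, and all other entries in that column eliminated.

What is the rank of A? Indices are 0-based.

[1] R0 /= 2  ⇒  (1, 11, 12, 11)
     R1 -= 3·R0  ⇒  (0, 7, 12, 2)
     R2 -= 3·R0  ⇒  (0, 4, 5, 5)
     R3 -= 9·R0  ⇒  (0, 3, 10, 1)
[2] R1 /= 7  ⇒  (0, 1, 11, 4)
     R0 -= 11·R1  ⇒  (1, 0, 8, 6)
     R2 -= 4·R1  ⇒  (0, 0, 0, 2)
     R3 -= 3·R1  ⇒  (0, 0, 3, 2)
[3] R2 <-> R3
[3] R2 /= 3  ⇒  (0, 0, 1, 5)
     R0 -= 8·R2  ⇒  (1, 0, 0, 5)
     R1 -= 11·R2  ⇒  (0, 1, 0, 1)
[4] R3 /= 2  ⇒  (0, 0, 0, 1)
     R0 -= 5·R3  ⇒  (1, 0, 0, 0)
     R1 -= 1·R3  ⇒  (0, 1, 0, 0)
     R2 -= 5·R3  ⇒  (0, 0, 1, 0)

rank = 4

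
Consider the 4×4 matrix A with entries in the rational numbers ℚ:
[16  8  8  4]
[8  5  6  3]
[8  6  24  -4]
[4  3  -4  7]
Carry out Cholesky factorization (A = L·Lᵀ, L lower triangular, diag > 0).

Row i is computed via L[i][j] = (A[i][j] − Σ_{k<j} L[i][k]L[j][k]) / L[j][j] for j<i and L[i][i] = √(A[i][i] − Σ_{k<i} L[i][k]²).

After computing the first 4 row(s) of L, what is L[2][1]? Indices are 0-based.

Step 1: L[0][0] = √(16) = 4.
  L[1][0] = (8) / L[0][0] = 2.
Step 2: L[1][1] = √(1) = 1.
  L[2][0] = (8) / L[0][0] = 2.
  L[2][1] = (2) / L[1][1] = 2.
Step 3: L[2][2] = √(16) = 4.
  L[3][0] = (4) / L[0][0] = 1.
  L[3][1] = (1) / L[1][1] = 1.
  L[3][2] = (-8) / L[2][2] = -2.
Step 4: L[3][3] = √(1) = 1.

L[2][1] = 2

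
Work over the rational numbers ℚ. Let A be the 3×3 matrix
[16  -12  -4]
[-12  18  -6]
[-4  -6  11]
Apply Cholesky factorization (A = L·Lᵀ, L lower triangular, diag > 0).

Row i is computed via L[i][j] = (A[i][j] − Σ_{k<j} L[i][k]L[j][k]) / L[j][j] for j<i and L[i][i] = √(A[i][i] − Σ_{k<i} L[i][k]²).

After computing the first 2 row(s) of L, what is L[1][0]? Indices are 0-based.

Step 1: L[0][0] = √(16) = 4.
  L[1][0] = (-12) / L[0][0] = -3.
Step 2: L[1][1] = √(9) = 3.

L[1][0] = -3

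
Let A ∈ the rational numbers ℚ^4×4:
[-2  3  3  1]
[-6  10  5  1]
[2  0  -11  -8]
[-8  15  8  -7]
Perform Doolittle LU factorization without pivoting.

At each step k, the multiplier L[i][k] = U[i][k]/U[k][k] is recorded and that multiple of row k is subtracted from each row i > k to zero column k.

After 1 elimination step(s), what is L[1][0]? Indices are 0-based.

L[1][0] = 3

Step 1: pivot at (0,0) is -2.
  row1 ← row1 − (3)·row0  ⇒  L[1][0]=3, U row1=(0, 1, -4, -2)
  row2 ← row2 − (-1)·row0  ⇒  L[2][0]=-1, U row2=(0, 3, -8, -7)
  row3 ← row3 − (4)·row0  ⇒  L[3][0]=4, U row3=(0, 3, -4, -11)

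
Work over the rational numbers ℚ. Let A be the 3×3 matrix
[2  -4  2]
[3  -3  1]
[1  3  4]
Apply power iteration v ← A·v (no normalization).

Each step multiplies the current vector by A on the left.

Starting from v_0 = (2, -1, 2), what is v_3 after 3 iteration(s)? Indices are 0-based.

v_0 = (2, -1, 2).
v_1 = A·v_0 = (12, 11, 7).
v_2 = A·v_1 = (-6, 10, 73).
v_3 = A·v_2 = (94, 25, 316).

v_3 = (94, 25, 316)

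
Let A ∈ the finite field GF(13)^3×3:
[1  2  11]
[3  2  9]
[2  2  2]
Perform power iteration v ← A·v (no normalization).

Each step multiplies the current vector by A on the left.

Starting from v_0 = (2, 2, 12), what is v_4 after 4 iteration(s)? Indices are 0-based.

v_0 = (2, 2, 12).
v_1 = A·v_0 = (8, 1, 6).
v_2 = A·v_1 = (11, 2, 4).
v_3 = A·v_2 = (7, 8, 8).
v_4 = A·v_3 = (7, 5, 7).

v_4 = (7, 5, 7)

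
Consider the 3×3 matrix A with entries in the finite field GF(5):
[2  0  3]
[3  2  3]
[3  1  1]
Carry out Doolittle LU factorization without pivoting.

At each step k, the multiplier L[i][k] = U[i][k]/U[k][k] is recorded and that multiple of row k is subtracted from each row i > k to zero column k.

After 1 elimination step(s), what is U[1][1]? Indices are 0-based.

[col 0] pivot 2
  R1 -= 4*R0 → (0, 2, 1)  (L[1][0] := 4)
  R2 -= 4*R0 → (0, 1, 4)  (L[2][0] := 4)

U[1][1] = 2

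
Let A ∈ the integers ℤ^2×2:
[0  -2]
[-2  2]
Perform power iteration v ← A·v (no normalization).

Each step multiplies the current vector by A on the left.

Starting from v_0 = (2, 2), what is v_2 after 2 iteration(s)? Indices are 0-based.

v_2 = (0, 8)

v_0 = (2, 2).
v_1 = A·v_0 = (-4, 0).
v_2 = A·v_1 = (0, 8).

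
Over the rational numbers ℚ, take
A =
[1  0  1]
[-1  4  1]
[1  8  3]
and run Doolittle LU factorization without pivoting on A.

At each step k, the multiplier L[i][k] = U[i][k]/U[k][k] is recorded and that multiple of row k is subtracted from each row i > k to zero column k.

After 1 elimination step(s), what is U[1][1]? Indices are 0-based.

Step 1: pivot at (0,0) is 1.
  row1 ← row1 − (-1)·row0  ⇒  L[1][0]=-1, U row1=(0, 4, 2)
  row2 ← row2 − (1)·row0  ⇒  L[2][0]=1, U row2=(0, 8, 2)

U[1][1] = 4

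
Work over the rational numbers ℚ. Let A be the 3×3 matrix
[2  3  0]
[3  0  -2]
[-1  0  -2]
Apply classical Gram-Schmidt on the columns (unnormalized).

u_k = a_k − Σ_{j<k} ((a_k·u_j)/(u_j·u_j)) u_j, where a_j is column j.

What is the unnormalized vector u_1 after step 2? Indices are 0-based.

u_1 = (15/7, -9/7, 3/7)

Step 1: u_0 = a_0 = (2, 3, -1).
Step 2: u_1 = a_1 − (3/7)·u_0 = (15/7, -9/7, 3/7).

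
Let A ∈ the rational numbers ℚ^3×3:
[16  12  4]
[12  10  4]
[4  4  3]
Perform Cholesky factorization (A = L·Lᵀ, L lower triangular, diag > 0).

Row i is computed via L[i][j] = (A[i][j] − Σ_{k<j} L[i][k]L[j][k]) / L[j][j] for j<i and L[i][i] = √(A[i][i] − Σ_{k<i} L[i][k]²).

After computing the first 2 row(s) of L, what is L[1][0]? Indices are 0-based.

Step 1: L[0][0] = √(16) = 4.
  L[1][0] = (12) / L[0][0] = 3.
Step 2: L[1][1] = √(1) = 1.

L[1][0] = 3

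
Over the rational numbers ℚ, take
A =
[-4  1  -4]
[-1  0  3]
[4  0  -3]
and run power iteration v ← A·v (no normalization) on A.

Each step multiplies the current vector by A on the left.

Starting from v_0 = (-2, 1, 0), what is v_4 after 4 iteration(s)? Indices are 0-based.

v_4 = (1994, -299, -496)

v_0 = (-2, 1, 0).
v_1 = A·v_0 = (9, 2, -8).
v_2 = A·v_1 = (-2, -33, 60).
v_3 = A·v_2 = (-265, 182, -188).
v_4 = A·v_3 = (1994, -299, -496).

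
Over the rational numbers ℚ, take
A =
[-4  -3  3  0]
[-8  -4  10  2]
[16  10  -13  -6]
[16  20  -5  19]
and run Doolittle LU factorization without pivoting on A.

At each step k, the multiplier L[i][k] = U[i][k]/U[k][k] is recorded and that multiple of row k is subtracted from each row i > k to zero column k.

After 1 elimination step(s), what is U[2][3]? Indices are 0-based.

[col 0] pivot -4
  R1 -= 2*R0 → (0, 2, 4, 2)  (L[1][0] := 2)
  R2 -= -4*R0 → (0, -2, -1, -6)  (L[2][0] := -4)
  R3 -= -4*R0 → (0, 8, 7, 19)  (L[3][0] := -4)

U[2][3] = -6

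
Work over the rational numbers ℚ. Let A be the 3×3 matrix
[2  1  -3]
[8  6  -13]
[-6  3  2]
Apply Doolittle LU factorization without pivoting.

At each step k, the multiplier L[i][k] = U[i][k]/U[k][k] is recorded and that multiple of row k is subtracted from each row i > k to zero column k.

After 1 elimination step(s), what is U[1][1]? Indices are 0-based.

k=0: U[0][0]=2
  eliminate (1,0): mult=4, new row 1: (0, 2, -1); set L[1][0]=4
  eliminate (2,0): mult=-3, new row 2: (0, 6, -7); set L[2][0]=-3

U[1][1] = 2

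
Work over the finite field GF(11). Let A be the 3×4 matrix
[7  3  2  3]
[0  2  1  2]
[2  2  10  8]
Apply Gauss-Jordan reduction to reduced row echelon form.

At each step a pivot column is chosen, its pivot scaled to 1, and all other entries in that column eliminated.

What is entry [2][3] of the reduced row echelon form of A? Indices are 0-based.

[1] R0 /= 7  ⇒  (1, 2, 5, 2)
     R2 -= 2·R0  ⇒  (0, 9, 0, 4)
[2] R1 /= 2  ⇒  (0, 1, 6, 1)
     R0 -= 2·R1  ⇒  (1, 0, 4, 0)
     R2 -= 9·R1  ⇒  (0, 0, 1, 6)
[3] R2 /= 1  ⇒  (0, 0, 1, 6)
     R0 -= 4·R2  ⇒  (1, 0, 0, 9)
     R1 -= 6·R2  ⇒  (0, 1, 0, 9)

M[2][3] = 6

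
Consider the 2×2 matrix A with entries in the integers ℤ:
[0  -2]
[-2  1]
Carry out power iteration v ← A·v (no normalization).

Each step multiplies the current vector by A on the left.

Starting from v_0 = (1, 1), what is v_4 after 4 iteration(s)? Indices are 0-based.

v_0 = (1, 1).
v_1 = A·v_0 = (-2, -1).
v_2 = A·v_1 = (2, 3).
v_3 = A·v_2 = (-6, -1).
v_4 = A·v_3 = (2, 11).

v_4 = (2, 11)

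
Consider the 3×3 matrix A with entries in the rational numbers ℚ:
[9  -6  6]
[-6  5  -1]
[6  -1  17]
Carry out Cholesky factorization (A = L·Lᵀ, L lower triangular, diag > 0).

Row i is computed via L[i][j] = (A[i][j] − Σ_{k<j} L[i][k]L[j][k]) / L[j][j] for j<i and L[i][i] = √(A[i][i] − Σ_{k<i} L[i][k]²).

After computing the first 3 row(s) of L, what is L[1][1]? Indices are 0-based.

L[1][1] = 1

Step 1: L[0][0] = √(9) = 3.
  L[1][0] = (-6) / L[0][0] = -2.
Step 2: L[1][1] = √(1) = 1.
  L[2][0] = (6) / L[0][0] = 2.
  L[2][1] = (3) / L[1][1] = 3.
Step 3: L[2][2] = √(4) = 2.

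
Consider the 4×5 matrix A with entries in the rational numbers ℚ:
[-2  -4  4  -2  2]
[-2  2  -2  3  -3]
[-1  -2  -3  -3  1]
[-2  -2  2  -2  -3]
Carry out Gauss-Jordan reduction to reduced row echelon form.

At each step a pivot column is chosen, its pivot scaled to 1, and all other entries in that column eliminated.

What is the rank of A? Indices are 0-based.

rank = 4

step 1: normalize row 0 (÷-2) = (1, 2, -2, 1, -1)
  row 1: subtract -2×row0 = (0, 6, -6, 5, -5)
  row 2: subtract -1×row0 = (0, 0, -5, -2, 0)
  row 3: subtract -2×row0 = (0, 2, -2, 0, -5)
step 2: normalize row 1 (÷6) = (0, 1, -1, 5/6, -5/6)
  row 0: subtract 2×row1 = (1, 0, 0, -2/3, 2/3)
  row 3: subtract 2×row1 = (0, 0, 0, -5/3, -10/3)
step 3: normalize row 2 (÷-5) = (0, 0, 1, 2/5, 0)
  row 1: subtract -1×row2 = (0, 1, 0, 37/30, -5/6)
step 4: normalize row 3 (÷-5/3) = (0, 0, 0, 1, 2)
  row 0: subtract -2/3×row3 = (1, 0, 0, 0, 2)
  row 1: subtract 37/30×row3 = (0, 1, 0, 0, -33/10)
  row 2: subtract 2/5×row3 = (0, 0, 1, 0, -4/5)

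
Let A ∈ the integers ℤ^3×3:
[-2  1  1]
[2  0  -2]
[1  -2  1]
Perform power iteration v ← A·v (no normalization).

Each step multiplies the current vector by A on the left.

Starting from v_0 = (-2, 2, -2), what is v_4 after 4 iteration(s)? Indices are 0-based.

v_0 = (-2, 2, -2).
v_1 = A·v_0 = (4, 0, -8).
v_2 = A·v_1 = (-16, 24, -4).
v_3 = A·v_2 = (52, -24, -68).
v_4 = A·v_3 = (-196, 240, 32).

v_4 = (-196, 240, 32)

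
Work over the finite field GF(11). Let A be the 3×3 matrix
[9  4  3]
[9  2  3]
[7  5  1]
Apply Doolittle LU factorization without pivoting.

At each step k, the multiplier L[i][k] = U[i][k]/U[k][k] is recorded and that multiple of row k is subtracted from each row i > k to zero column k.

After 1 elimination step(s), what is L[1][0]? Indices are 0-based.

Step 1: pivot at (0,0) is 9.
  row1 ← row1 − (1)·row0  ⇒  L[1][0]=1, U row1=(0, 9, 0)
  row2 ← row2 − (2)·row0  ⇒  L[2][0]=2, U row2=(0, 8, 6)

L[1][0] = 1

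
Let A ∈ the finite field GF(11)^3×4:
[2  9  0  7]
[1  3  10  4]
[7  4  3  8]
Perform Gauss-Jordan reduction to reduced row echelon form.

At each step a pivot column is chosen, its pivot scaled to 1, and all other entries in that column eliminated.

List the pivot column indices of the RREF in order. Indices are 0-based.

[1] R0 /= 2  ⇒  (1, 10, 0, 9)
     R1 -= 1·R0  ⇒  (0, 4, 10, 6)
     R2 -= 7·R0  ⇒  (0, 0, 3, 0)
[2] R1 /= 4  ⇒  (0, 1, 8, 7)
     R0 -= 10·R1  ⇒  (1, 0, 8, 5)
[3] R2 /= 3  ⇒  (0, 0, 1, 0)
     R0 -= 8·R2  ⇒  (1, 0, 0, 5)
     R1 -= 8·R2  ⇒  (0, 1, 0, 7)

pivot columns: 0, 1, 2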